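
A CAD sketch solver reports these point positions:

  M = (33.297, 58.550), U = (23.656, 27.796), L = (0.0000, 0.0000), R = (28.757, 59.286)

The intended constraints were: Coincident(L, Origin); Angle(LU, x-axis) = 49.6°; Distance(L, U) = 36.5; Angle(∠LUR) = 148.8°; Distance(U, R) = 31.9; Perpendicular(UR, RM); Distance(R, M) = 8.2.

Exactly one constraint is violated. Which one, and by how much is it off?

Distance(R, M) = 8.2 — off by 3.60.

L = (0.00, 0.00) ✓; LU at 49.60° ✓; |LU| = 36.50 ✓; ∠LUR = 148.8° ✓; |UR| = 31.90 ✓; ∠(UR, RM) = 90.01° ✓; |RM| = 4.599 ✗.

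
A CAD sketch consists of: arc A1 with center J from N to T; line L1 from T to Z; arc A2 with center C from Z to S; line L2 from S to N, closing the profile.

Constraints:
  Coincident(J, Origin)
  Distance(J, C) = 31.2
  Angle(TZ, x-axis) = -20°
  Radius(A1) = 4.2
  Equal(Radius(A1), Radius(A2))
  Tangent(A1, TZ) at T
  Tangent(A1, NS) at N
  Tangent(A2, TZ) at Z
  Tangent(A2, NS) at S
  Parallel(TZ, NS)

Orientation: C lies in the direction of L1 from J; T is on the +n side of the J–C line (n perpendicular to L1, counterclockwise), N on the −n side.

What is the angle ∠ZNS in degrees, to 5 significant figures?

15.068°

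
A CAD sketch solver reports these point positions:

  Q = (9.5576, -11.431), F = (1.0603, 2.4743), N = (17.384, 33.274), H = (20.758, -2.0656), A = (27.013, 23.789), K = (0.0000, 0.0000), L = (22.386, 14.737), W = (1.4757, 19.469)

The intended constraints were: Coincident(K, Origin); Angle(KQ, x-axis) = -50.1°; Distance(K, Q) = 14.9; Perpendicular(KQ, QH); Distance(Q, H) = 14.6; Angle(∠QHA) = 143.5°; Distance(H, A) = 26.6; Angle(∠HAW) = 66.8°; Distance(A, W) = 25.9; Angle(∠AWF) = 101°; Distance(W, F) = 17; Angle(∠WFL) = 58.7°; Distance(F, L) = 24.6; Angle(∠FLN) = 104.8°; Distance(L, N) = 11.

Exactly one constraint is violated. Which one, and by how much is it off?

Distance(L, N) = 11 — off by 8.20.

K = (0.00, 0.00) ✓; KQ at -50.10° ✓; |KQ| = 14.90 ✓; ∠(KQ, QH) = 90.00° ✓; |QH| = 14.60 ✓; ∠QHA = 143.5° ✓; |HA| = 26.60 ✓; ∠HAW = 66.80° ✓; |AW| = 25.90 ✓; ∠AWF = 101.0° ✓; |WF| = 17.00 ✓; ∠WFL = 58.70° ✓; |FL| = 24.60 ✓; ∠FLN = 104.8° ✓; |LN| = 19.20 ✗.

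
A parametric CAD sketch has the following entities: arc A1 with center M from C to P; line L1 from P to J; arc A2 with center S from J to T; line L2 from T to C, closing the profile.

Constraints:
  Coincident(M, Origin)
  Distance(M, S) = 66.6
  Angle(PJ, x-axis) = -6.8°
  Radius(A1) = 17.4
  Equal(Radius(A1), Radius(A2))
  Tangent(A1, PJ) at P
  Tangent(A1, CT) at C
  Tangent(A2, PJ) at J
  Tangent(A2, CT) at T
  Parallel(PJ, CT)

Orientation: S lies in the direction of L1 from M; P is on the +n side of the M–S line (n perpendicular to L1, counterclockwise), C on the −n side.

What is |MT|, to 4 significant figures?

68.84

The slot axis is L1's direction at -6.8°, so u = (cos -6.8°, sin -6.8°) = (0.9930, -0.1184) and n = (−sin -6.8°, cos -6.8°) = (0.1184, 0.9930). M is at the origin and S lies 66.6 along u from M, so S = 66.6·u = (66.13, -7.886). Tangency of A1 to both parallel lines with radius 17.4 puts P and C at M ± 17.4·n: P = (2.060, 17.28), C = (-2.060, -17.28). Equal radii place J and T the same way about S: J = S + 17.4·n = (68.19, 9.392), T = S − 17.4·n = (64.07, -25.16). Then |MT| = |T − M| = 68.84.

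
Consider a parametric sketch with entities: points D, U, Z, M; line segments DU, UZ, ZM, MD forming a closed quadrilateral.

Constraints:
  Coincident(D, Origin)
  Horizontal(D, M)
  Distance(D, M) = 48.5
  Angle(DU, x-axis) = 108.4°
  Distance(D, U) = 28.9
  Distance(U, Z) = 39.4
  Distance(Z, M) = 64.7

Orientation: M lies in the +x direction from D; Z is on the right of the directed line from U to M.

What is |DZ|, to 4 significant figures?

19.04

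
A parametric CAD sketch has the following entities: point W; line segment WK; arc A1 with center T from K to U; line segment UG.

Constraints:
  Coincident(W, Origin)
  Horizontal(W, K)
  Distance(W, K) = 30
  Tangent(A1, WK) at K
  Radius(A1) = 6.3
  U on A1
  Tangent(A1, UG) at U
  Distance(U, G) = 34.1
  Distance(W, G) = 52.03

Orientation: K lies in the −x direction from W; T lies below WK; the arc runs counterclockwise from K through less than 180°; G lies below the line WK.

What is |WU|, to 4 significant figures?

36.93

Checks: |TU| = 6.300 ✓; ∠(TU, UG) = 90.00° ✓; |UG| = 34.10 ✓; |WG| = 52.03 ✓.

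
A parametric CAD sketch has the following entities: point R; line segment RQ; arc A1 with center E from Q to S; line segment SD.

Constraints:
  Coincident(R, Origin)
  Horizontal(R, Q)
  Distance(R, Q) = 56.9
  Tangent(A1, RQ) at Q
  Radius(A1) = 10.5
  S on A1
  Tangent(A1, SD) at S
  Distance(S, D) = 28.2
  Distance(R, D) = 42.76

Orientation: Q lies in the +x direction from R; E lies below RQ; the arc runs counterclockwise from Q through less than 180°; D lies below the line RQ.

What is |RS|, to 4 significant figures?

48.43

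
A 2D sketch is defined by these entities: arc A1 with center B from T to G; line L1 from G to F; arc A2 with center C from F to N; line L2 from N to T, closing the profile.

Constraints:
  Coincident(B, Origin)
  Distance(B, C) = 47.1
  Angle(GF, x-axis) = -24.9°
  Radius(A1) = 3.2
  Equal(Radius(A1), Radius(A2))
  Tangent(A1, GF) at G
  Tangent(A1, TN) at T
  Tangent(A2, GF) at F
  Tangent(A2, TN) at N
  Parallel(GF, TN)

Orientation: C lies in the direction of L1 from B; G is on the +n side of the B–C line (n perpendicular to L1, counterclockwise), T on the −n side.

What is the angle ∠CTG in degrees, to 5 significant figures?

86.113°

B is at the origin and C lies 47.1 along u from B, so C = 47.1·u = (42.722, -19.831). Tangency of A1 to both parallel lines with radius 3.2 puts G and T at B ± 3.2·n: G = (1.3473, 2.9025), T = (-1.3473, -2.9025). Then cos ∠CTG = TC·TG / (|TC||TG|), giving 86.113°.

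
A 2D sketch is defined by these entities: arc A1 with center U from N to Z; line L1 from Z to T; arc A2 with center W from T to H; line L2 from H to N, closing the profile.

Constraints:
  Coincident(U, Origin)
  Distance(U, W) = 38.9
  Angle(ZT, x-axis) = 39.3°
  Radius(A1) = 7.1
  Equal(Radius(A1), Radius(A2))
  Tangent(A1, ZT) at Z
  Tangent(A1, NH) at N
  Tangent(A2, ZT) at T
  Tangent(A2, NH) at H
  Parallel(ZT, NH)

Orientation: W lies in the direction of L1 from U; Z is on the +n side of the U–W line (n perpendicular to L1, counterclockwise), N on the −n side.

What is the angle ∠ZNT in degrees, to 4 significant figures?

69.95°

Tangency of A1 to both parallel lines with radius 7.1 puts Z and N at U ± 7.1·n: Z = (-4.497, 5.494), N = (4.497, -5.494). Equal radii place T and H the same way about W: T = W + 7.1·n = (25.61, 30.13), H = W − 7.1·n = (34.60, 19.14). Then cos ∠ZNT = NZ·NT / (|NZ||NT|), giving 69.95°.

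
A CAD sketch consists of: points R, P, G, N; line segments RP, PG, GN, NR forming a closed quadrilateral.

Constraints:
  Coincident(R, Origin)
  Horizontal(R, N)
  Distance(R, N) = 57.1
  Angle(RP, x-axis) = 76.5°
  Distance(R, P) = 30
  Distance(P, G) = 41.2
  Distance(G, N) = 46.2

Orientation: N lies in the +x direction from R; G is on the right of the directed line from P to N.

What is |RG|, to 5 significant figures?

17.030

Checks: |PG| = 41.20 ✓; |GN| = 46.20 ✓.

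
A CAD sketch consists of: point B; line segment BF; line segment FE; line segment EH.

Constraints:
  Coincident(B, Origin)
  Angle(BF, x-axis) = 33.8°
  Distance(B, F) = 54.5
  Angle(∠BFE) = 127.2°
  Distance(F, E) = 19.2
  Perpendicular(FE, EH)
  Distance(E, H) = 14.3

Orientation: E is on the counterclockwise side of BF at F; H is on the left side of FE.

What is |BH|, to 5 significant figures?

59.725

B is at the origin; BF runs at 33.8° with length 54.5, so F = 54.5·(cos 33.8°, sin 33.8°) = (45.289, 30.318). ∠BFE = 127.2°, so FE runs at 33.8° + (180° − 127.2°) = 86.600° from the x-axis; with |FE| = 19.2, E = F + 19.2·(cos 86.600°, sin 86.600°) = (46.427, 49.484). FE is perpendicular to EH; with |EH| = 14.3 on the left of FE, H = E + 14.3·(-0.99824, 0.059306) = (32.153, 50.332). Then |BH| = |H − B| = 59.725.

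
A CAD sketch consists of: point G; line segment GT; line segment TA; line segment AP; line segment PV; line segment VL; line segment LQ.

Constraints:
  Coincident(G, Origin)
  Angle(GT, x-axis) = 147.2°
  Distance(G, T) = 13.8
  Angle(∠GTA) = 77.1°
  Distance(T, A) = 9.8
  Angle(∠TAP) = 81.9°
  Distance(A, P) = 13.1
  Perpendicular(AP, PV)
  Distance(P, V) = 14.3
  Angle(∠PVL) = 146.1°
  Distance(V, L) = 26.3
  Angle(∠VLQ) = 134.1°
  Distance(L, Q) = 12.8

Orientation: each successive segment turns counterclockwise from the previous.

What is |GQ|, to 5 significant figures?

44.044

G is at the origin; GT runs at 147.2° with length 13.8, so T = (-11.600, 7.4756). ∠GTA = 77.1° gives TA at -109.90° from the x-axis; with |TA| = 9.8, A = (-14.936, -1.7393). ∠TAP = 81.9° gives AP at -11.800° from the x-axis; with |AP| = 13.1, P = (-2.1124, -4.4181). The perpendicularity gives PV at right angles to AP, so PV runs at 78.200°; with |PV| = 14.3, V = (0.81192, 9.5797). ∠PVL = 146.1° gives VL at 112.10° from the x-axis; with |VL| = 26.3, L = (-9.0828, 33.947). ∠VLQ = 134.1° gives LQ at 158.00° from the x-axis; with |LQ| = 12.8, Q = (-20.951, 38.742). Then |GQ| = |Q − G| = 44.044.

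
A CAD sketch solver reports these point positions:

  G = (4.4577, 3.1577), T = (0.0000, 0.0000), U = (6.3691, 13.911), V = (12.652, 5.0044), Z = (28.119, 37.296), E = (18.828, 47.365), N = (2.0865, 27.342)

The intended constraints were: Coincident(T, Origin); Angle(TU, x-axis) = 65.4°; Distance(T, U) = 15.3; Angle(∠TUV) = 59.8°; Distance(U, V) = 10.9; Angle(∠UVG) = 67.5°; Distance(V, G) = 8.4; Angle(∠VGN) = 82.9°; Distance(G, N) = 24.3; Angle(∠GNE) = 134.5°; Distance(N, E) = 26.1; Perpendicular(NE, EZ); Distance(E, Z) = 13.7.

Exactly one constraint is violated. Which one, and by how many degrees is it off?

Perpendicular(NE, EZ) — off by 7.40°.

T = (0.00, 0.00) ✓; TU at 65.40° ✓; |TU| = 15.30 ✓; ∠TUV = 59.80° ✓; |UV| = 10.90 ✓; ∠UVG = 67.50° ✓; |VG| = 8.400 ✓; ∠VGN = 82.90° ✓; |GN| = 24.30 ✓; ∠GNE = 134.5° ✓; |NE| = 26.10 ✓; ∠(NE, EZ) = 97.40° ✗; |EZ| = 13.70 ✓.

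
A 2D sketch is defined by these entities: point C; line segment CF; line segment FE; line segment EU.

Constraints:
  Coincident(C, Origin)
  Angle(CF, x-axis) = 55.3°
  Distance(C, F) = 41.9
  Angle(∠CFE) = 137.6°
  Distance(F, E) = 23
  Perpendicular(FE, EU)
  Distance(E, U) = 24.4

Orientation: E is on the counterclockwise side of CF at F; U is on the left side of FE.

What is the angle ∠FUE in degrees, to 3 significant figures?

43.3°

C is at the origin; CF runs at 55.3° with length 41.9, so F = 41.9·(cos 55.3°, sin 55.3°) = (23.9, 34.4). ∠CFE = 137.6°, so FE runs at 55.3° + (180° − 137.6°) = 97.7° from the x-axis; with |FE| = 23.0, E = F + 23.0·(cos 97.7°, sin 97.7°) = (20.8, 57.2). FE is perpendicular to EU; with |EU| = 24.4 on the left of FE, U = E + 24.4·(-0.991, -0.134) = (-3.41, 54.0). Then cos ∠FUE = UF·UE / (|UF||UE|), giving 43.3°.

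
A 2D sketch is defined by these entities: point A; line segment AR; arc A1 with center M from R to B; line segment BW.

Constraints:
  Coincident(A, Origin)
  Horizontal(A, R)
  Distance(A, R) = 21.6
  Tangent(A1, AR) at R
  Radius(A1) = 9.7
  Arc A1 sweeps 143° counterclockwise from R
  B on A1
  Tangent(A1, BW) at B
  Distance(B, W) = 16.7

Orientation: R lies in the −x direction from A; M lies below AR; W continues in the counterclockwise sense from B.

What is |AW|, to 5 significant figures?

30.902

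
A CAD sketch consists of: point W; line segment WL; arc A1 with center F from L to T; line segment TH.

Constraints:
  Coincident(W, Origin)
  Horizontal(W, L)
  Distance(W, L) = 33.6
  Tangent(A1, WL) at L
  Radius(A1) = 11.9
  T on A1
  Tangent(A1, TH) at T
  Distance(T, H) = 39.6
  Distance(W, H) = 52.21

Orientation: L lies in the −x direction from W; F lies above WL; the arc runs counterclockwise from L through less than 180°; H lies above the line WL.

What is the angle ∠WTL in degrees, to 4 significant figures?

113.6°

W is at the origin; W and L share the same y with |WL| = 33.6 and L on the −x side, so L = (-33.60, 0.000). Tangency of A1 to WL means the radius FL is perpendicular to WL, so F = L + (0, 11.9) = (-33.60, 11.90). Since FT ⟂ TH (tangency), |FH| = √(11.9² + 39.6²) = 41.35 regardless of where T sits on A1. So H lies on both circle(W, 52.21) and circle(F, 41.35); the above-WL intersection is H = (-16.48, 49.54). T is the foot of the tangent from H: T = (-21.81, 10.30).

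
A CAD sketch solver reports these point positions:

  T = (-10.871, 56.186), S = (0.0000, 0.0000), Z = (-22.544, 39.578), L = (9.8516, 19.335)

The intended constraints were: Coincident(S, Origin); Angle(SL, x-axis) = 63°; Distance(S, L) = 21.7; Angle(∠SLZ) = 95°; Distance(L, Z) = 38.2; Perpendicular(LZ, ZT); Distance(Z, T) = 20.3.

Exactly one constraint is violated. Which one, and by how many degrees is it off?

Perpendicular(LZ, ZT) — off by 3.10°.

S = (0.00, 0.00) ✓; SL at 63.00° ✓; |SL| = 21.70 ✓; ∠SLZ = 95.00° ✓; |LZ| = 38.20 ✓; ∠(LZ, ZT) = 93.10° ✗; |ZT| = 20.30 ✓.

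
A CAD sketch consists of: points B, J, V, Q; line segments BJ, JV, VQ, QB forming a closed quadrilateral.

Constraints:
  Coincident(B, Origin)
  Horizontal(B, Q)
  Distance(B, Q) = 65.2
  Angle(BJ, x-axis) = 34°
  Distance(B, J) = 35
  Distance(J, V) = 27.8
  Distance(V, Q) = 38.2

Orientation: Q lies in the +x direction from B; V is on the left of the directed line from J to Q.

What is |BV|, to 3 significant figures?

62.8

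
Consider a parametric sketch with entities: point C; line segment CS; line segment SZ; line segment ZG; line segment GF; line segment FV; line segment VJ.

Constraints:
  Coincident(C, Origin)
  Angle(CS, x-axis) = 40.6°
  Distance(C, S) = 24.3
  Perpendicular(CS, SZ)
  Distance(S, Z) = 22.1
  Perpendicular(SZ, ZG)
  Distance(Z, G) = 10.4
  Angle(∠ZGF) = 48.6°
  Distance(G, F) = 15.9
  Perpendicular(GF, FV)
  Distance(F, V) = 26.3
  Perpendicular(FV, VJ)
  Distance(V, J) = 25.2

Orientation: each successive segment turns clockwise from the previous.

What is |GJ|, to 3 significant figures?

27.9

C is at the origin; CS runs at 40.6° with length 24.3, so S = (18.5, 15.8). CS is perpendicular to SZ, so SZ runs at -49.4°; with |SZ| = 22.1, Z = (32.8, -0.966). SZ is perpendicular to ZG, so ZG runs at -139°; with |ZG| = 10.4, G = (24.9, -7.73). ∠ZGF = 48.6° gives GF at 89.2° from the x-axis; with |GF| = 15.9, F = (25.2, 8.16). GF is perpendicular to FV, so FV runs at -0.800°; with |FV| = 26.3, V = (51.5, 7.80). FV ⟂ VJ, so VJ runs at -90.8°; with |VJ| = 25.2, J = (51.1, -17.4). Then |GJ| = |J − G| = 27.9.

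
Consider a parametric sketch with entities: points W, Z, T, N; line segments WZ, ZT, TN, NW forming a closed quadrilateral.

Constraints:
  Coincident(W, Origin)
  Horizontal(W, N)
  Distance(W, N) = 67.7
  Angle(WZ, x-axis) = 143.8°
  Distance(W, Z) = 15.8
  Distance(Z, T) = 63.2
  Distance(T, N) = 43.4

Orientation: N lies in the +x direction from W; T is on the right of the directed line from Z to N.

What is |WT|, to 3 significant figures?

47.4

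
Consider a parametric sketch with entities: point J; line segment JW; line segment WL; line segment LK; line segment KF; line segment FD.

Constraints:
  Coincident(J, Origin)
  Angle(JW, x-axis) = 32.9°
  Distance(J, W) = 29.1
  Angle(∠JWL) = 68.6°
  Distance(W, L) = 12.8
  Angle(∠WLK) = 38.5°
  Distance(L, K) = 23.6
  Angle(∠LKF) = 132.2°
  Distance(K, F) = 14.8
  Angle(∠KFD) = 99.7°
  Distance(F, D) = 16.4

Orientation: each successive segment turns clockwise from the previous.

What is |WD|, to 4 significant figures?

20.80

J is at the origin; JW runs at 32.9° with length 29.1, so W = (24.43, 15.81). ∠JWL = 68.6° gives WL at -78.50° from the x-axis; with |WL| = 12.8, L = (26.98, 3.263). ∠WLK = 38.5° gives LK at 140.0° from the x-axis; with |LK| = 23.6, K = (8.906, 18.43). ∠LKF = 132.2° gives KF at 92.20° from the x-axis; with |KF| = 14.8, F = (8.338, 33.22). ∠KFD = 99.7° gives FD at 11.90° from the x-axis; with |FD| = 16.4, D = (24.39, 36.60). Then |WD| = |D − W| = 20.80.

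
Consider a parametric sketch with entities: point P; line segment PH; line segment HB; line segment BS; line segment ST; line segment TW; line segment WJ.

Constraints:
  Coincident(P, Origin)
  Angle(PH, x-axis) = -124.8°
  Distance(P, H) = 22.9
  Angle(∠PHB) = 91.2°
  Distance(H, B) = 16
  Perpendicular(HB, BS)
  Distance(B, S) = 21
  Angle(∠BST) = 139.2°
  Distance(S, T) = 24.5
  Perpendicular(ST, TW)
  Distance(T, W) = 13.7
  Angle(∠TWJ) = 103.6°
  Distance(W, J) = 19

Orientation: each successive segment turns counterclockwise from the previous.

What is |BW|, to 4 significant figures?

40.40

P is at the origin; PH runs at -124.8° with length 22.9, so H = (-13.07, -18.80). ∠PHB = 91.2° gives HB at -36.00° from the x-axis; with |HB| = 16.0, B = (-0.1251, -28.21). HB ⟂ BS, so BS runs at 54.00°; with |BS| = 21.0, S = (12.22, -11.22). ∠BST = 139.2° gives ST at 94.80° from the x-axis; with |ST| = 24.5, T = (10.17, 13.19). The perpendicularity gives TW at right angles to ST, so TW runs at -175.2°; with |TW| = 13.7, W = (-3.484, 12.05). Then |BW| = |W − B| = 40.40.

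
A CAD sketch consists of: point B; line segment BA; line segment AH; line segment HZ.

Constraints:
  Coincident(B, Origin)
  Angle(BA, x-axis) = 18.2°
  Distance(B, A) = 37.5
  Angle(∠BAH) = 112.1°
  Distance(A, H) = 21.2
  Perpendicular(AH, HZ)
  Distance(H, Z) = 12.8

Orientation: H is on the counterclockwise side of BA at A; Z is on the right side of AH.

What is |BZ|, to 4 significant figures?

59.22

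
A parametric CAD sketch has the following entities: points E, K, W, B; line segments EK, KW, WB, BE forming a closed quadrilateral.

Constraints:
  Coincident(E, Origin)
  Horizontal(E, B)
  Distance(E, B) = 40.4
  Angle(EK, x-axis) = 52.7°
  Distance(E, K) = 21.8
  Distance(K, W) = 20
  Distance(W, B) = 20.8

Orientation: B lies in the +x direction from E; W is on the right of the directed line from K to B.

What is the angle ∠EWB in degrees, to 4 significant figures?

171.0°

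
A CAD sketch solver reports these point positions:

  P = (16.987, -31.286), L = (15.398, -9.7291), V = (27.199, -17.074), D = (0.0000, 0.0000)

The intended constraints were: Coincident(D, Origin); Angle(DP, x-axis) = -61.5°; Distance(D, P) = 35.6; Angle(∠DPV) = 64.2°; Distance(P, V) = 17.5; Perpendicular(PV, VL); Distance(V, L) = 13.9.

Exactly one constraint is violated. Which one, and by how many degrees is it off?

Perpendicular(PV, VL) — off by 3.80°.

D = (0.00, 0.00) ✓; DP at -61.50° ✓; |DP| = 35.60 ✓; ∠DPV = 64.20° ✓; |PV| = 17.50 ✓; ∠(PV, VL) = 93.80° ✗; |VL| = 13.90 ✓.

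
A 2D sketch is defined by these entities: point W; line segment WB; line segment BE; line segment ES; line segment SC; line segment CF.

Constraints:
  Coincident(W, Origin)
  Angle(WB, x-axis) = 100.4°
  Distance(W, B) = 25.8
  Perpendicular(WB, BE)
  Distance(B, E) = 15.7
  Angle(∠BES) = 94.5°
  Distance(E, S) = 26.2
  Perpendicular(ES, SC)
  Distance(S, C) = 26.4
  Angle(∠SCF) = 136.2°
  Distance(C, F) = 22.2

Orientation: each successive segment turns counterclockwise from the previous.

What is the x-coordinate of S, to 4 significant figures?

-17.41

W is at the origin; WB runs at 100.4° with length 25.8, so B = (-4.657, 25.38). WB ⟂ BE, so BE runs at -169.6°; with |BE| = 15.7, E = (-20.10, 22.54). ∠BES = 94.5° gives ES at -84.10° from the x-axis; with |ES| = 26.2, S = (-17.41, -3.519). So S.x = -17.41.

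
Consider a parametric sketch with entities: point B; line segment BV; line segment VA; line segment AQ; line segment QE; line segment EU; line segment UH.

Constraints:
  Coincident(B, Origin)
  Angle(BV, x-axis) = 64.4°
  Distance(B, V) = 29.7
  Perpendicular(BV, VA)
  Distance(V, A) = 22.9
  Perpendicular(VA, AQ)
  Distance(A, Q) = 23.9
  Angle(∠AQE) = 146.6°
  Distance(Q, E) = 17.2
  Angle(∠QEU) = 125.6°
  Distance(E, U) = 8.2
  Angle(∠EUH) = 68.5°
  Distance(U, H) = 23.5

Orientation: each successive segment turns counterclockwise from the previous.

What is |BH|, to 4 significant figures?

18.61

B is at the origin; BV runs at 64.4° with length 29.7, so V = (12.83, 26.78). BV ⟂ VA, so VA runs at 154.4°; with |VA| = 22.9, A = (-7.819, 36.68). VA ⟂ AQ, so AQ runs at -115.6°; with |AQ| = 23.9, Q = (-18.15, 15.13). ∠AQE = 146.6° gives QE at -82.20° from the x-axis; with |QE| = 17.2, E = (-15.81, -1.915). ∠QEU = 125.6° gives EU at -27.80° from the x-axis; with |EU| = 8.2, U = (-8.558, -5.740). ∠EUH = 68.5° gives UH at 83.70° from the x-axis; with |UH| = 23.5, H = (-5.979, 17.62). Then |BH| = |H − B| = 18.61.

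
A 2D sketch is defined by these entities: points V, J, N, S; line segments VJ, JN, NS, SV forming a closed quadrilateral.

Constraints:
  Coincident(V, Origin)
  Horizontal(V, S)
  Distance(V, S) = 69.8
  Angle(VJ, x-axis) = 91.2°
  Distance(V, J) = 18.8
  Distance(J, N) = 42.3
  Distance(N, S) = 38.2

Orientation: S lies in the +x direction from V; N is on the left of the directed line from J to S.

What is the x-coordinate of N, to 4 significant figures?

41.37

Checks: |JN| = 42.30 ✓; |NS| = 38.20 ✓.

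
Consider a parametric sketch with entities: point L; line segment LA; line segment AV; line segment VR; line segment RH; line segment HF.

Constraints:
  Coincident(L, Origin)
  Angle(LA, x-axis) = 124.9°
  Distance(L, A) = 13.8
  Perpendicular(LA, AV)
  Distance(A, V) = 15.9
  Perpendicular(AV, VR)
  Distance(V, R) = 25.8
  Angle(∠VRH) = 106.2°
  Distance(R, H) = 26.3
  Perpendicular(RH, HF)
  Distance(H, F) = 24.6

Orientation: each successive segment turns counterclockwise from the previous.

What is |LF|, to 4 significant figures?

16.78

∠VRH = 106.2° gives RH at 18.70° from the x-axis; with |RH| = 26.3, H = (18.74, -10.51). RH is perpendicular to HF, so HF runs at 108.7°; with |HF| = 24.6, F = (10.85, 12.79). Then |LF| = |F − L| = 16.78.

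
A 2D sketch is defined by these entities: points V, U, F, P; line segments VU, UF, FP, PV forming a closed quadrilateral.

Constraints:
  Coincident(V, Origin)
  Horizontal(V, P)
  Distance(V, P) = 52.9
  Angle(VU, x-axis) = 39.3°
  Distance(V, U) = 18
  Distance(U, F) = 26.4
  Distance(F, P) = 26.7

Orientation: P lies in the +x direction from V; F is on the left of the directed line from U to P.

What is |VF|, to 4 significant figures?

44.02

Checks: |UF| = 26.40 ✓; |FP| = 26.70 ✓.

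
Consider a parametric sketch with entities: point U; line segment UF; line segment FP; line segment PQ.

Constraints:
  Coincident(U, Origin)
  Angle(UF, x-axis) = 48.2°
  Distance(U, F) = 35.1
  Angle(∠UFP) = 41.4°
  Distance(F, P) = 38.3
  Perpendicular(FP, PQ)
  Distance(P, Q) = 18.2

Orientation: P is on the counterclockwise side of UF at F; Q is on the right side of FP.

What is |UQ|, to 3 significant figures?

43.1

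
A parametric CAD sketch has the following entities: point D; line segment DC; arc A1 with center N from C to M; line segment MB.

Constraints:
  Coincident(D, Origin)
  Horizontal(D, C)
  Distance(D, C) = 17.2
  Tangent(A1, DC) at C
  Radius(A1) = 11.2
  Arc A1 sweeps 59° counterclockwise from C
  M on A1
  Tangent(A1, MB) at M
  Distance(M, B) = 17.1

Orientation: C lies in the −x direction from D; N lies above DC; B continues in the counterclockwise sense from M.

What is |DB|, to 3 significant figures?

20.1

D is at the origin; DC is horizontal with |DC| = 17.2 and C on the −x side, so C = (-17.2, 0.00). A1 meets DC tangentially, so NC is at right angles to DC, so N = C + (0, 11.2) = (-17.2, 11.2). On A1, C sits at bearing -90° from N; a 59° counterclockwise sweep puts M at bearing -31°, so M = N + 11.2·(cos -31°, sin -31°) = (-7.60, 5.43). The tangent condition forces NM to be normal to MB, so MB runs along (−sin -31°, cos -31°); with |MB| = 17.1, B = (1.21, 20.1). Then |DB| = |B − D| = 20.1.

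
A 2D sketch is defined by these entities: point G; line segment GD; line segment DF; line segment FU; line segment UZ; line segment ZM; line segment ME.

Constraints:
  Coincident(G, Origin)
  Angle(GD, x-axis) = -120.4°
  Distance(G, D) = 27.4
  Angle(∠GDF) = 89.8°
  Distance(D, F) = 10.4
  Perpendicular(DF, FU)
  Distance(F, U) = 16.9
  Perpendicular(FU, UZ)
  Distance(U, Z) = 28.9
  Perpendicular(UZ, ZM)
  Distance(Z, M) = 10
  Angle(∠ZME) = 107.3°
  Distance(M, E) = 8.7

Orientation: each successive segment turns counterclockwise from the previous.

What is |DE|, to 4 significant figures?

11.07

G is at the origin; GD runs at -120.4° with length 27.4, so D = (-13.87, -23.63). ∠GDF = 89.8° gives DF at -30.20° from the x-axis; with |DF| = 10.4, F = (-4.877, -28.86). The perpendicularity gives FU at right angles to DF, so FU runs at 59.80°; with |FU| = 16.9, U = (3.624, -14.26). FU is perpendicular to UZ, so UZ runs at 149.8°; with |UZ| = 28.9, Z = (-21.35, 0.2792). UZ is perpendicular to ZM, so ZM runs at -120.2°; with |ZM| = 10.0, M = (-26.38, -8.364). ∠ZME = 107.3° gives ME at -47.50° from the x-axis; with |ME| = 8.7, E = (-20.51, -14.78). Then |DE| = |E − D| = 11.07.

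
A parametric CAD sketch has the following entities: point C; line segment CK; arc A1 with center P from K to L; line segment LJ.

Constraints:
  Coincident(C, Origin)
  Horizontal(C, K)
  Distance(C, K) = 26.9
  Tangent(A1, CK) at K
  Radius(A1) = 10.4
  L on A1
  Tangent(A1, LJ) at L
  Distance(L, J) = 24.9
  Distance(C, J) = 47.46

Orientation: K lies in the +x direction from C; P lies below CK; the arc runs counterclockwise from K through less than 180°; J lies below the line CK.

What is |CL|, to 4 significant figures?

23.39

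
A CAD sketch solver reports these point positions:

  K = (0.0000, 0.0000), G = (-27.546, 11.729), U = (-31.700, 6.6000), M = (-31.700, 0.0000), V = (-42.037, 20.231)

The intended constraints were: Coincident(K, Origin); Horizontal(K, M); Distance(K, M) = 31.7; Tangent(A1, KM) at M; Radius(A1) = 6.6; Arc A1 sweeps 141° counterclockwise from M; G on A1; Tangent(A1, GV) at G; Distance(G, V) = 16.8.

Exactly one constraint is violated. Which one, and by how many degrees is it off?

Tangent(A1, GV) at G — off by 8.60°.

K = (0.00, 0.00) ✓; K.y = 0.00, M.y = 0.00 ✓; |KM| = 31.70 ✓; ∠(UM, MK) = 90.00° ✓; |UM| = 6.600 ✓; bearing(U→G) − bearing(U→M) = 141.0° ✓; |UG| = 6.600 ✓; ∠(UG, GV) = 81.40° ✗; |GV| = 16.80 ✓.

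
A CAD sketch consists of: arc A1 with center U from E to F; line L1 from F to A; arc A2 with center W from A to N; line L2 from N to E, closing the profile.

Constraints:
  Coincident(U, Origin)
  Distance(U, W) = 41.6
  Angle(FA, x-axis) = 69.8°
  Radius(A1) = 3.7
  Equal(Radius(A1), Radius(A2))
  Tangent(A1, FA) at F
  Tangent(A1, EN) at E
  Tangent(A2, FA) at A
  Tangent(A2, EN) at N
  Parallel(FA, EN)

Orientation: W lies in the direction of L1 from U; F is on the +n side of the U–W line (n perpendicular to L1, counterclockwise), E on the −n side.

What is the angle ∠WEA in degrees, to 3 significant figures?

5.00°

The slot axis is L1's direction at 69.8°, so u = (cos 69.8°, sin 69.8°) = (0.345, 0.938) and n = (−sin 69.8°, cos 69.8°) = (-0.938, 0.345). U is at the origin and W lies 41.6 along u from U, so W = 41.6·u = (14.4, 39.0). Tangency of A1 to both parallel lines with radius 3.7 puts F and E at U ± 3.7·n: F = (-3.47, 1.28), E = (3.47, -1.28). Equal radii place A and N the same way about W: A = W + 3.7·n = (10.9, 40.3), N = W − 3.7·n = (17.8, 37.8). Then cos ∠WEA = EW·EA / (|EW||EA|), giving 5.00°.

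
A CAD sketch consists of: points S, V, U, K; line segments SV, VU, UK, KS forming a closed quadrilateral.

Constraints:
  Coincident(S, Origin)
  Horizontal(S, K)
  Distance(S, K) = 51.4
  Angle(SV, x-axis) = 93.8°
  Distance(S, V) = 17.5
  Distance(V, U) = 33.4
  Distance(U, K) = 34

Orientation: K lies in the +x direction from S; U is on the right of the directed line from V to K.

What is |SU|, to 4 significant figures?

20.94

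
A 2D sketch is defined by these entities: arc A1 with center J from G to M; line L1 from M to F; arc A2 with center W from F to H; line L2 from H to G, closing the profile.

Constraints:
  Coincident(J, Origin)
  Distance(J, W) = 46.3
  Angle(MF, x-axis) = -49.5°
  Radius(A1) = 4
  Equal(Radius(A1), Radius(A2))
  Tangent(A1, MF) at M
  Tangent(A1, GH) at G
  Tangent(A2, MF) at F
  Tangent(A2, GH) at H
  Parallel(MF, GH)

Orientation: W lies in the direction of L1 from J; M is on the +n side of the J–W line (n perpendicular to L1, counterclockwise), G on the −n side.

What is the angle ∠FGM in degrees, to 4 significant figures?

80.20°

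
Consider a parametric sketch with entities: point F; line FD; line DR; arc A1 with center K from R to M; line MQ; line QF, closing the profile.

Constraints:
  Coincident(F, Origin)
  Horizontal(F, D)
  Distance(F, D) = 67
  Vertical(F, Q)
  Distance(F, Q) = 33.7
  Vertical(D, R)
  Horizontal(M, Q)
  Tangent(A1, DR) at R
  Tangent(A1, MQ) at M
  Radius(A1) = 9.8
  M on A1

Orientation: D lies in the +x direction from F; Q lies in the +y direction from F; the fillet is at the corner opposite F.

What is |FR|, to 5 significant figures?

71.135

F is at the origin; FD is horizontal with |FD| = 67.0 and D on the +x side, so D = (67.000, 0.0000). FQ is vertical with |FQ| = 33.7 and Q on the +y side, so Q = (0.0000, 33.700). The virtual corner opposite F is at (67.000, 33.700). A1 meets DR tangentially, so KR is at right angles to DR and tangency of A1 to MQ means the radius KM is perpendicular to MQ, with radius 9.8, so the center K sits 9.8 in from both sides at K = (57.200, 23.900). That places the tangent points at R = (67.000, 23.900) on DR and M = (57.200, 33.700) on MQ. Then |FR| = |R − F| = 71.135.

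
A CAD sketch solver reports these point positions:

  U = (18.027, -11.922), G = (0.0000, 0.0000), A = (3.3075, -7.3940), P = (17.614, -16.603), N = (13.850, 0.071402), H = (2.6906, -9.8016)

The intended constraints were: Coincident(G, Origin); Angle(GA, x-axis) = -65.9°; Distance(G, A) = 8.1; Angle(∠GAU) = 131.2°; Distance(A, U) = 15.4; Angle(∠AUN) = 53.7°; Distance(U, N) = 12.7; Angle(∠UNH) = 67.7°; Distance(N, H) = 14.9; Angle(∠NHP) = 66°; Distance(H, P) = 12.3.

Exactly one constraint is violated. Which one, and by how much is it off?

Distance(H, P) = 12.3 — off by 4.10.

G = (0.00, 0.00) ✓; GA at -65.90° ✓; |GA| = 8.100 ✓; ∠GAU = 131.2° ✓; |AU| = 15.40 ✓; ∠AUN = 53.70° ✓; |UN| = 12.70 ✓; ∠UNH = 67.70° ✓; |NH| = 14.90 ✓; ∠NHP = 66.00° ✓; |HP| = 16.40 ✗.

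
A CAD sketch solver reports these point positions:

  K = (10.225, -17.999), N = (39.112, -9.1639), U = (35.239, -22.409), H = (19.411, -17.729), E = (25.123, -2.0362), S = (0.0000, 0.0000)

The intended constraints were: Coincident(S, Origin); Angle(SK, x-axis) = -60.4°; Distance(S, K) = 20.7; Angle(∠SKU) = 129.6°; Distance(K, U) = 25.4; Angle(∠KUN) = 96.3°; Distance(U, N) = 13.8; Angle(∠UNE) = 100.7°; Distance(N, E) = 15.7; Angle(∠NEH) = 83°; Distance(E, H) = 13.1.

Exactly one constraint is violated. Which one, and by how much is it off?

Distance(E, H) = 13.1 — off by 3.60.

S = (0.00, 0.00) ✓; SK at -60.40° ✓; |SK| = 20.70 ✓; ∠SKU = 129.6° ✓; |KU| = 25.40 ✓; ∠KUN = 96.30° ✓; |UN| = 13.80 ✓; ∠UNE = 100.7° ✓; |NE| = 15.70 ✓; ∠NEH = 83.00° ✓; |EH| = 16.70 ✗.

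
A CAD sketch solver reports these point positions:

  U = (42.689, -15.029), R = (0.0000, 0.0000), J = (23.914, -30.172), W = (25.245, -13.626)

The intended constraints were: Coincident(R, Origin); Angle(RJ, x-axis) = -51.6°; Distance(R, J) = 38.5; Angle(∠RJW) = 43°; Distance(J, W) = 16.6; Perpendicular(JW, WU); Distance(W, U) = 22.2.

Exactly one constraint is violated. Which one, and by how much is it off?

Distance(W, U) = 22.2 — off by 4.70.

R = (0.00, 0.00) ✓; RJ at -51.60° ✓; |RJ| = 38.50 ✓; ∠RJW = 43.00° ✓; |JW| = 16.60 ✓; ∠(JW, WU) = 90.00° ✓; |WU| = 17.50 ✗.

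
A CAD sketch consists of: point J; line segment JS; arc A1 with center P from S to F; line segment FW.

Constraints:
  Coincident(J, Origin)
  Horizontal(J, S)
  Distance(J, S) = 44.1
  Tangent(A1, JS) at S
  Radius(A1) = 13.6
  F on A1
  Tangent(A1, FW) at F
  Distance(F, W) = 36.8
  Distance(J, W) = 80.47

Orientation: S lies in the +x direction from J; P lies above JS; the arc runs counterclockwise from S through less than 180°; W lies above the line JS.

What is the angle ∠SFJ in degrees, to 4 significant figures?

27.98°

Checks: |PF| = 13.60 ✓; ∠(PF, FW) = 90.00° ✓; |FW| = 36.80 ✓; |JW| = 80.47 ✓.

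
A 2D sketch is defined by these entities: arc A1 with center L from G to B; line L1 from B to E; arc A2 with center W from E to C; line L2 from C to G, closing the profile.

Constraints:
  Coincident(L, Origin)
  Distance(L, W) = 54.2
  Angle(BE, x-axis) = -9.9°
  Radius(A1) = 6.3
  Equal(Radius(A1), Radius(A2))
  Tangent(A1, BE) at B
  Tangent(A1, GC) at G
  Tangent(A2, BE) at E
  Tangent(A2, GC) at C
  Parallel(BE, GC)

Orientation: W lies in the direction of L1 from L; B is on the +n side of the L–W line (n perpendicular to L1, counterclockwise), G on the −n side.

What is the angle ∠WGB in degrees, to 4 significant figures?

83.37°

L is at the origin and W lies 54.2 along u from L, so W = 54.2·u = (53.39, -9.319). Tangency of A1 to both parallel lines with radius 6.3 puts B and G at L ± 6.3·n: B = (1.083, 6.206), G = (-1.083, -6.206). Then cos ∠WGB = GW·GB / (|GW||GB|), giving 83.37°.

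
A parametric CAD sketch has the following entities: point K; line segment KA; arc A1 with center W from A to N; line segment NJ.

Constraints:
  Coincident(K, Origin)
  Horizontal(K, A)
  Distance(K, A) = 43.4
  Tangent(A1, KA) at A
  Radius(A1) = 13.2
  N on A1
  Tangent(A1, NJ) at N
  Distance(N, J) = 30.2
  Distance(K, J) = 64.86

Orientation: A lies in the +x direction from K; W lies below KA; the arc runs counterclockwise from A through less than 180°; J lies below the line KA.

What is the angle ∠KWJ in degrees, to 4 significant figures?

110.8°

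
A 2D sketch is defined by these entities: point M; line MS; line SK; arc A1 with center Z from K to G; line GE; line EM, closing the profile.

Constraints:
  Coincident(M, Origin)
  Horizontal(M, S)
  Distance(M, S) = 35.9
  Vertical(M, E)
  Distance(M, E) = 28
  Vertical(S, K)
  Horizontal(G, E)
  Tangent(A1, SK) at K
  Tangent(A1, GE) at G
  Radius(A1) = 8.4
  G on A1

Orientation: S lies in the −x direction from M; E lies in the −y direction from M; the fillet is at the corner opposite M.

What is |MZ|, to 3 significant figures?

33.8

M is at the origin; M and S share the same y with |MS| = 35.9 and S on the −x side, so S = (-35.9, 0.00). M and E share the same x with |ME| = 28.0 and E on the −y side, so E = (0.00, -28.0). The virtual corner opposite M is at (-35.9, -28.0). The tangent condition forces ZK to be normal to SK and tangency of A1 to GE means the radius ZG is perpendicular to GE, with radius 8.4, so the center Z sits 8.4 in from both sides at Z = (-27.5, -19.6). Then |MZ| = |Z − M| = 33.8.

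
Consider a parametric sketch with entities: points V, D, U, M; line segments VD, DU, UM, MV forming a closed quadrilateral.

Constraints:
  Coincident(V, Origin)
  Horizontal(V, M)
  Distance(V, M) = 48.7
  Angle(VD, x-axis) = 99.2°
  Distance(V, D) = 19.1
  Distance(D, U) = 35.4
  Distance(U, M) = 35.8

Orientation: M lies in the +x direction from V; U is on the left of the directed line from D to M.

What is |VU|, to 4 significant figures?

43.14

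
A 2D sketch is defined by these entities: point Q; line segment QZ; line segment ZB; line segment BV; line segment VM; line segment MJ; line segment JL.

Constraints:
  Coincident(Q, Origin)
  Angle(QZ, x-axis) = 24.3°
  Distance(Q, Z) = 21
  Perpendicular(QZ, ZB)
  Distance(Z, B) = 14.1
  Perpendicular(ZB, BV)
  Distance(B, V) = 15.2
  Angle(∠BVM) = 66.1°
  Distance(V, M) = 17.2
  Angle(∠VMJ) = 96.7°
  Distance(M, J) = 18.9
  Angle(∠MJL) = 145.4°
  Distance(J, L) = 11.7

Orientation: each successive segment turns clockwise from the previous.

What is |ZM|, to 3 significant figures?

8.39

Q is at the origin; QZ runs at 24.3° with length 21.0, so Z = (19.1, 8.64). QZ ⟂ ZB, so ZB runs at -65.7°; with |ZB| = 14.1, B = (24.9, -4.21). The perpendicularity gives BV at right angles to ZB, so BV runs at -156°; with |BV| = 15.2, V = (11.1, -10.5). ∠BVM = 66.1° gives VM at 90.4° from the x-axis; with |VM| = 17.2, M = (11.0, 6.74). Then |ZM| = |M − Z| = 8.39.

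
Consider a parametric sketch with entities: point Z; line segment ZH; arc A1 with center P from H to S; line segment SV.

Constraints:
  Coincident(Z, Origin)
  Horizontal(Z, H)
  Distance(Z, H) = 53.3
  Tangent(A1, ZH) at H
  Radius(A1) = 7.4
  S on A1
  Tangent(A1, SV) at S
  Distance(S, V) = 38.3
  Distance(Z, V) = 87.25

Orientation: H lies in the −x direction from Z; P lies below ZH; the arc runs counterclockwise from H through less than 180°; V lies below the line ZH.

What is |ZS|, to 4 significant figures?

59.77

Checks: |PS| = 7.400 ✓; ∠(PS, SV) = 90.00° ✓; |SV| = 38.30 ✓; |ZV| = 87.25 ✓.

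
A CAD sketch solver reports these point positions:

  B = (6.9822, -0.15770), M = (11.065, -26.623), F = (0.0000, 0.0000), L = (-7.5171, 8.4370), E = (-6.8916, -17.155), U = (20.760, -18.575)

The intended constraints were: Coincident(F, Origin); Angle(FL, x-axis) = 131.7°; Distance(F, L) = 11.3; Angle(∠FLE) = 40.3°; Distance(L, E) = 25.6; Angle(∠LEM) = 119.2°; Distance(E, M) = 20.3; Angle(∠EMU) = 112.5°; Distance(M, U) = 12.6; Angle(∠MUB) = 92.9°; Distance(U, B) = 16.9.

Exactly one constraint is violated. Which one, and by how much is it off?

Distance(U, B) = 16.9 — off by 6.10.

F = (0.00, 0.00) ✓; FL at 131.7° ✓; |FL| = 11.30 ✓; ∠FLE = 40.30° ✓; |LE| = 25.60 ✓; ∠LEM = 119.2° ✓; |EM| = 20.30 ✓; ∠EMU = 112.5° ✓; |MU| = 12.60 ✓; ∠MUB = 92.90° ✓; |UB| = 23.00 ✗.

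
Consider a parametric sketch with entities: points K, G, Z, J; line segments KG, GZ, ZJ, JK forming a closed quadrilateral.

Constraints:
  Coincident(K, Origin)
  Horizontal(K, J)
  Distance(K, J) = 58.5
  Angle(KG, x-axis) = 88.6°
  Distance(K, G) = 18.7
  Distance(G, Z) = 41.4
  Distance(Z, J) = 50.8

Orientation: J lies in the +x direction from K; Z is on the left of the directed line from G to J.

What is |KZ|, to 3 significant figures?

55.1

Checks: |GZ| = 41.40 ✓; |ZJ| = 50.80 ✓.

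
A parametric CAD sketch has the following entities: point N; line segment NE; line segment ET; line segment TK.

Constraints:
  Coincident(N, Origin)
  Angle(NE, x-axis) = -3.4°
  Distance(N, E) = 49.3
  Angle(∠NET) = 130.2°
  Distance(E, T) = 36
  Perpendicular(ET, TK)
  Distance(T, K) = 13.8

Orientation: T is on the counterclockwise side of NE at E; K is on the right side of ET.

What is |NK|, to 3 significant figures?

85.1

∠NET = 130.2°, so ET runs at -3.4° + (180° − 130.2°) = 46.4° from the x-axis; with |ET| = 36.0, T = E + 36.0·(cos 46.4°, sin 46.4°) = (74.0, 23.1). ET ⟂ TK; with |TK| = 13.8 on the right of ET, K = T + 13.8·(0.724, -0.690) = (84.0, 13.6). Then |NK| = |K − N| = 85.1.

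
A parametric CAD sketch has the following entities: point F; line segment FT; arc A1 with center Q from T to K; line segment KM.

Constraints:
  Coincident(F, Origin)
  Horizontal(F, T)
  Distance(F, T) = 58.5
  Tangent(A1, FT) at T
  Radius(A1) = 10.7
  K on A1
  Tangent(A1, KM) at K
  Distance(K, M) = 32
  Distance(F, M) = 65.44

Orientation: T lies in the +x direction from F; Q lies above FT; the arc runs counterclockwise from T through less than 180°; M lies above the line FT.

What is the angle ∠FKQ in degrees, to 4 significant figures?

20.49°

F is at the origin; F and T share the same y with |FT| = 58.5 and T on the +x side, so T = (58.50, 0.000). Since A1 is tangent to FT there, QT ⟂ FT, so Q = T + (0, 10.7) = (58.50, 10.70). Since QK ⟂ KM (tangency), |QM| = √(10.7² + 32.0²) = 33.74 regardless of where K sits on A1. So M lies on both circle(F, 65.44) and circle(Q, 33.74); the above-FT intersection is M = (49.21, 43.14). K is the foot of the tangent from M: K = (67.32, 16.76).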